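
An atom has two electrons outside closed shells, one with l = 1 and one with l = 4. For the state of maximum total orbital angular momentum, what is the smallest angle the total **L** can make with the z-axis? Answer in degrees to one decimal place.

θ_min ≈ 24.1°

The total orbital quantum number L ranges from |l₁ − l₂| to l₁ + l₂ in integer steps.
Allowed values: L = 3, 4, 5.
The maximum is L = 5, with |L_tot| = ℏ√(5·6) = √30 ℏ.
The minimum angle with z is arccos(5/√30) ≈ 24.1°.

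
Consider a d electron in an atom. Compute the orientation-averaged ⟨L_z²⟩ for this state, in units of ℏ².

⟨L_z²⟩ = 2 ℏ²

A d state has l = 2.
The allowed m_l values are -2, -1, 0, 1, 2.
⟨L_z²⟩ = ℏ²·(Σ m_l²)/(2l+1) = ℏ²·10/5 = 2ℏ².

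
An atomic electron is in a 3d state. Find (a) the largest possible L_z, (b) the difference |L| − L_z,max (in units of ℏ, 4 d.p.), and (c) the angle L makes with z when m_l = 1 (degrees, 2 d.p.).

The 3d subshell has l = 2.
L_z,max = lℏ = 2ℏ.
|L| − L_z,max = (√6 − 2)ℏ ≈ 0.4495ℏ.
For m_l = 1: cos θ = 1/√6, θ ≈ 65.91°.

L_z,max = 2ℏ; |L|−L_z,max ≈ 0.4495ℏ; θ(m_l=1) ≈ 65.91°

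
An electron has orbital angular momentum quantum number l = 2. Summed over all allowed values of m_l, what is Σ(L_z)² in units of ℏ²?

m_l ∈ {-2, -1, 0, 1, 2}.
Σ m_l² = l(l+1)(2l+1)/3 = 2·3·5/3 = 10.

Σ(L_z)² = 10 ℏ²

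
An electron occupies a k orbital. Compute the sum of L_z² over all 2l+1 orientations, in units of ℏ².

A k state has l = 7.
The allowed m_l values are -7, -6, -5, -4, -3, -2, -1, 0, 1, 2, 3, 4, 5, 6, 7.
Summing m² from −7 to 7: Σ m_l² = 280.

Σ(L_z)² = 280 ℏ²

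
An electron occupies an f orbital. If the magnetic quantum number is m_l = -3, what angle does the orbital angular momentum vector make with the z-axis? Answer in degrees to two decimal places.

θ ≈ 150.00°

F corresponds to l = 3.
|L|² = l(l+1)ℏ² = 12ℏ², so |L| = 2√3 ℏ.
L_z = m_l ℏ = −3ℏ.
cos θ = L_z/|L| = -3/√12, so θ ≈ 150.00°.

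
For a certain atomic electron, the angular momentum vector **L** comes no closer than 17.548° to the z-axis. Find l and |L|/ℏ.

l = 10, |L| = √110 ℏ ≈ 10.488ℏ

At minimum angle, m_l = l, so cos θ = l/√(l(l+1)); cos²θ = l/(l+1) = 0.9091.
l = cos²θ/sin²θ ≈ 10.
Then |L| = ℏ√(10·11) = √110 ℏ.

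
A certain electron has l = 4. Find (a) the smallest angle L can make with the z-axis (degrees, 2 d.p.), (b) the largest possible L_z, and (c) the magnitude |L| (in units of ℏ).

cos θ_min = 4/√20, so θ_min ≈ 26.57°.
L_z,max = lℏ = 4ℏ.
|L| = ℏ√(4·5) = 2√5 ℏ ≈ 4.472ℏ.

θ_min ≈ 26.57°; L_z,max = 4ℏ; |L| = 2√5 ℏ ≈ 4.472ℏ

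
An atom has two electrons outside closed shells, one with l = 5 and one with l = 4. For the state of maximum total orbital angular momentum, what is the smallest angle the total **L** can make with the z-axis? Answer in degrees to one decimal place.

Angular momentum addition gives L = |l₁ − l₂|, …, l₁ + l₂.
L ∈ {1, 2, 3, 4, 5, 6, 7, 8, 9}.
The maximum is L = 9, with |L_tot| = ℏ√(9·10) = 3√10 ℏ.
The minimum angle with z is arccos(9/√90) ≈ 18.4°.

θ_min ≈ 18.4°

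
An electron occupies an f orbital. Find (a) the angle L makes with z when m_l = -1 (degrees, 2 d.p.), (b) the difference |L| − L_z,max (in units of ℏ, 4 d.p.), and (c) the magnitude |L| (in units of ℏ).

θ(m_l=-1) ≈ 106.78°; |L|−L_z,max ≈ 0.4641ℏ; |L| = 2√3 ℏ ≈ 3.464ℏ

An f state has l = 3.
For m_l = -1: cos θ = -1/√12, θ ≈ 106.78°.
|L| − L_z,max = (2√3 − 3)ℏ ≈ 0.4641ℏ.
|L| = ℏ√(3·4) = 2√3 ℏ ≈ 3.464ℏ.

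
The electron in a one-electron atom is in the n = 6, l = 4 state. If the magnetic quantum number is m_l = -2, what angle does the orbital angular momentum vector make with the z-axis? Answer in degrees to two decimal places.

|L| = √(l(l+1)) ℏ = 2√5 ℏ.
L_z = m_l ℏ = −2ℏ.
cos θ = L_z/|L| = -2/√20, so θ ≈ 116.57°.

θ ≈ 116.57°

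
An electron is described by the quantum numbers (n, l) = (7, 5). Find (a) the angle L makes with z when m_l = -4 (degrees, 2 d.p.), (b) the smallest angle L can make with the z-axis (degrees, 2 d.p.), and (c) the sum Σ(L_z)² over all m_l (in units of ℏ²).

θ(m_l=-4) ≈ 136.91°; θ_min ≈ 24.09°; Σ(L_z)² = 110 ℏ²

For m_l = -4: cos θ = -4/√30, θ ≈ 136.91°.
cos θ_min = 5/√30, so θ_min ≈ 24.09°.
Σ m_l² = 110, so Σ(L_z)² = 110 ℏ².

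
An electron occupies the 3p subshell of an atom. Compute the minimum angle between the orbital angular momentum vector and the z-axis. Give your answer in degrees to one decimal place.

The 3p subshell has l = 1.
|L| = √(l(l+1)) ℏ = √2 ℏ.
The smallest angle corresponds to the largest L_z, i.e. m_l = l = 1, giving L_z = 1ℏ.
cos θ_min = 1/√2, so θ_min ≈ 45.0°.

θ_min ≈ 45.0°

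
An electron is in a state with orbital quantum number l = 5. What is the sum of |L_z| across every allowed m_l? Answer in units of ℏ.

The allowed m_l values are -5, -4, -3, -2, -1, 0, 1, 2, 3, 4, 5.
Σ|m_l| = 2(1+2+…+5) = 30.

Σ|L_z| = 30 ℏ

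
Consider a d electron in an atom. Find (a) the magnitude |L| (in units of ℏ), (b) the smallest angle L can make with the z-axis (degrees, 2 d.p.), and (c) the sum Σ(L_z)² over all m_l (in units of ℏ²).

D corresponds to l = 2.
|L| = ℏ√(2·3) = √6 ℏ ≈ 2.449ℏ.
cos θ_min = 2/√6, so θ_min ≈ 35.26°.
Σ m_l² = 10, so Σ(L_z)² = 10 ℏ².

|L| = √6 ℏ ≈ 2.449ℏ; θ_min ≈ 35.26°; Σ(L_z)² = 10 ℏ²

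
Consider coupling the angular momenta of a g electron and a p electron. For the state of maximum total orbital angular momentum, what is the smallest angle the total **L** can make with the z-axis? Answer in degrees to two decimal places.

The total orbital quantum number L ranges from |l₁ − l₂| to l₁ + l₂ in integer steps.
Allowed values: L = 3, 4, 5.
The maximum is L = 5, with |L_tot| = ℏ√(5·6) = √30 ℏ.
The minimum angle with z is arccos(5/√30) ≈ 24.09°.

θ_min ≈ 24.09°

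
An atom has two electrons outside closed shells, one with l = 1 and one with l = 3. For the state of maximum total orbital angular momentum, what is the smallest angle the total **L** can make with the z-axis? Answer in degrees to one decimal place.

Angular momentum addition gives L = |l₁ − l₂|, …, l₁ + l₂.
So L can be 2, 3, 4.
The maximum is L = 4, with |L_tot| = ℏ√(4·5) = 2√5 ℏ.
The minimum angle with z is arccos(4/√20) ≈ 26.6°.

θ_min ≈ 26.6°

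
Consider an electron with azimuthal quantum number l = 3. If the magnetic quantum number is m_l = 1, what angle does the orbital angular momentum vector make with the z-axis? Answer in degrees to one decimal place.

θ ≈ 73.2°

|L|² = l(l+1)ℏ² = 12ℏ², so |L| = 2√3 ℏ.
L_z = m_l ℏ = 1ℏ.
cos θ = L_z/|L| = 1/√12, so θ ≈ 73.2°.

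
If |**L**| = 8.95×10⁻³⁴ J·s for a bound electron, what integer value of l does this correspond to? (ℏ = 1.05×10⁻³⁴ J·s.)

|L|/ℏ = (8.95×10⁻³⁴)/(1.05×10⁻³⁴) ≈ 8.524.
(|L|/ℏ)² = l(l+1) ≈ 72.66 ⇒ l = 8.

l = 8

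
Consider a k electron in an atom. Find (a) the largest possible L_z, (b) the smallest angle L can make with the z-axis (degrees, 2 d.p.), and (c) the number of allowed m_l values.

L_z,max = 7ℏ; θ_min ≈ 20.70°; 15 values

For a k orbital, l = 7.
L_z,max = lℏ = 7ℏ.
cos θ_min = 7/√56, so θ_min ≈ 20.70°.
There are 2l+1 = 15 values of m_l.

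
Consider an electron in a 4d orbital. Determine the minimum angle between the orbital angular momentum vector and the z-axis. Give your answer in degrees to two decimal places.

4d means n = 4, l = 2.
|L| = ℏ√(l(l+1)) = √6 ℏ.
The smallest angle corresponds to the largest L_z, i.e. m_l = l = 2, giving L_z = 2ℏ.
cos θ_min = 2/√6, so θ_min ≈ 35.26°.

θ_min ≈ 35.26°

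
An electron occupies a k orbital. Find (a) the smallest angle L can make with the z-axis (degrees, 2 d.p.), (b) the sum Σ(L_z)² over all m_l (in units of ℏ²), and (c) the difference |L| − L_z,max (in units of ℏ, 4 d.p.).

A k state has l = 7.
cos θ_min = 7/√56, so θ_min ≈ 20.70°.
Σ m_l² = 280, so Σ(L_z)² = 280 ℏ².
|L| − L_z,max = (2√14 − 7)ℏ ≈ 0.4833ℏ.

θ_min ≈ 20.70°; Σ(L_z)² = 280 ℏ²; |L|−L_z,max ≈ 0.4833ℏ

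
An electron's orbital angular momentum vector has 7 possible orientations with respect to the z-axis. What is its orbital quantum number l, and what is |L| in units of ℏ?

7 = 2l + 1, so l = (7−1)/2 = 3.
Then |L| = √(l(l+1)) ℏ = 2√3 ℏ.

l = 3, |L| = 2√3 ℏ ≈ 3.464ℏ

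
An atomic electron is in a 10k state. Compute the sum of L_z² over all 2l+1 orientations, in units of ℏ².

10k means n = 10, l = 7.
The allowed m_l values are -7, -6, -5, -4, -3, -2, -1, 0, 1, 2, 3, 4, 5, 6, 7.
Σ m_l² = l(l+1)(2l+1)/3 = 7·8·15/3 = 280.

Σ(L_z)² = 280 ℏ²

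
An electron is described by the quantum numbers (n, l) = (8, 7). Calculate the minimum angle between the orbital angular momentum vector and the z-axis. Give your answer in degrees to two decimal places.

|L|² = l(l+1)ℏ² = 56ℏ², so |L| = 2√14 ℏ.
The smallest angle corresponds to the largest L_z, i.e. m_l = l = 7, giving L_z = 7ℏ.
cos θ_min = 7/√56, so θ_min ≈ 20.70°.

θ_min ≈ 20.70°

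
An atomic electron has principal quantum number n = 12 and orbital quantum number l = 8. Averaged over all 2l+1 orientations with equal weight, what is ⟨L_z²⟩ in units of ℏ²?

The allowed m_l values are -8, -7, -6, -5, -4, -3, -2, -1, 0, 1, 2, 3, 4, 5, 6, 7, 8.
⟨L_z²⟩ = ℏ²·l(l+1)/3 = 24ℏ².

⟨L_z²⟩ = 24 ℏ²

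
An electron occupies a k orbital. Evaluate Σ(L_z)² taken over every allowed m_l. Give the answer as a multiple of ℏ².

Σ(L_z)² = 280 ℏ²

A k state has l = 7.
m_l runs from −7 to 7, i.e. {-7, -6, -5, -4, -3, -2, -1, 0, 1, 2, 3, 4, 5, 6, 7}.
Σ m_l² = l(l+1)(2l+1)/3 = 7·8·15/3 = 280.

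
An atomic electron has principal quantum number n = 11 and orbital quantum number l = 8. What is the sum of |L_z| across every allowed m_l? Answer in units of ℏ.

Σ|L_z| = 72 ℏ

m_l ∈ {-8, -7, -6, -5, -4, -3, -2, -1, 0, 1, 2, 3, 4, 5, 6, 7, 8}.
Σ|m_l| = 2(1+2+…+8) = 72.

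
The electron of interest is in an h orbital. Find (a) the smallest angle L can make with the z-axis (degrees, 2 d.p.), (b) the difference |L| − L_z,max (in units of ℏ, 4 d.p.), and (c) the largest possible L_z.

For an h orbital, l = 5.
cos θ_min = 5/√30, so θ_min ≈ 24.09°.
|L| − L_z,max = (√30 − 5)ℏ ≈ 0.4772ℏ.
L_z,max = lℏ = 5ℏ.

θ_min ≈ 24.09°; |L|−L_z,max ≈ 0.4772ℏ; L_z,max = 5ℏ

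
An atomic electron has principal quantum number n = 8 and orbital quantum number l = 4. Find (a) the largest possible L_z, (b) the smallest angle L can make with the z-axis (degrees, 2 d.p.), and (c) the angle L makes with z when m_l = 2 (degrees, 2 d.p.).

L_z,max = lℏ = 4ℏ.
cos θ_min = 4/√20, so θ_min ≈ 26.57°.
For m_l = 2: cos θ = 2/√20, θ ≈ 63.43°.

L_z,max = 4ℏ; θ_min ≈ 26.57°; θ(m_l=2) ≈ 63.43°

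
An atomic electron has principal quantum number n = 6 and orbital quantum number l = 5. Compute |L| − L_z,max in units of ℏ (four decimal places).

|L| − L_z,max ≈ 0.4772ℏ

|L| = √30 ℏ ≈ 5.4772ℏ, while L_z,max = lℏ = 5ℏ.
The difference is (√30 − 5)ℏ ≈ 0.4772ℏ.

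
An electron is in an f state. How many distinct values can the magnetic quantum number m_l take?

7

An f state has l = 3.
The number of m_l values is 2l + 1 = 2·3 + 1 = 7.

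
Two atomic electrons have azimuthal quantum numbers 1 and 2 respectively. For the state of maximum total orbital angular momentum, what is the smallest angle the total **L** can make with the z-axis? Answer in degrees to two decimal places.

L runs from |1 − 2| = 1 to 1 + 2 = 3.
L ∈ {1, 2, 3}.
The maximum is L = 3, with |L_tot| = ℏ√(3·4) = 2√3 ℏ.
The minimum angle with z is arccos(3/√12) ≈ 30.00°.

θ_min ≈ 30.00°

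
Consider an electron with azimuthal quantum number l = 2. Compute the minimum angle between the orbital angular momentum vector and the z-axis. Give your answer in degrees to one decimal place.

θ_min ≈ 35.3°

|L|² = l(l+1)ℏ² = 6ℏ², so |L| = √6 ℏ.
The smallest angle corresponds to the largest L_z, i.e. m_l = l = 2, giving L_z = 2ℏ.
cos θ_min = 2/√6, so θ_min ≈ 35.3°.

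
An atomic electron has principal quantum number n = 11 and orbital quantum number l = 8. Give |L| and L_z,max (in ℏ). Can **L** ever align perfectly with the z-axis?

No: L_z,max = 8ℏ < |L| = 6√2 ℏ ≈ 8.485ℏ

|L| = 6√2 ℏ ≈ 8.4853ℏ, while L_z,max = lℏ = 8ℏ.
Since |L| > L_z,max, the vector can never point exactly along z; the closest it comes is θ_min = arccos(8/√72) ≈ 19.5°.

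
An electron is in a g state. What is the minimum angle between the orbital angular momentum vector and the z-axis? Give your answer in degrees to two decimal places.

The letter g corresponds to l = 4.
|L| = √(l(l+1)) ℏ = 2√5 ℏ.
The smallest angle corresponds to the largest L_z, i.e. m_l = l = 4, giving L_z = 4ℏ.
cos θ_min = 4/√20, so θ_min ≈ 26.57°.

θ_min ≈ 26.57°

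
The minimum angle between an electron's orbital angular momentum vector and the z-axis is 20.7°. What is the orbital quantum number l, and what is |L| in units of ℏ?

l = 7, |L| = 2√14 ℏ ≈ 7.483ℏ

cos θ_min = l/√(l(l+1)) = √(l/(l+1)), so l/(l+1) = cos²(20.7°) = 0.8751.
Thus l = 0.8751/(1 − 0.8751) ≈ 7.
Then |L| = ℏ√(7·8) = 2√14 ℏ.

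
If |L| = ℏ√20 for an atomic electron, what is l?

l = 4

Since |L|² = l(l+1)ℏ², l(l+1) = 20.
Solving: l = 4.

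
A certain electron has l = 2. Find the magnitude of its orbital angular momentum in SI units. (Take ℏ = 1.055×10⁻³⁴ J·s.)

|L| = ℏ√(l(l+1)) = ℏ√(2·3) = √6 ℏ
Numerically, |L| = 2.449 × (1.055×10⁻³⁴ J·s) = 2.584×10⁻³⁴ J·s.

|L| = 2.584×10⁻³⁴ J·s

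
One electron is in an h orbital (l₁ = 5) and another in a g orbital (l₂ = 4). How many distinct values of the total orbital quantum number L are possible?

9

L runs from |5 − 4| = 1 to 5 + 4 = 9.
So L can be 1, 2, 3, 4, 5, 6, 7, 8, 9.
That is 9 values.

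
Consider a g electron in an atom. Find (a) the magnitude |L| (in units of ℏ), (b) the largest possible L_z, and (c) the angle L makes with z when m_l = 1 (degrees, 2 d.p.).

A g state has l = 4.
|L| = ℏ√(4·5) = 2√5 ℏ ≈ 4.472ℏ.
L_z,max = lℏ = 4ℏ.
For m_l = 1: cos θ = 1/√20, θ ≈ 77.08°.

|L| = 2√5 ℏ ≈ 4.472ℏ; L_z,max = 4ℏ; θ(m_l=1) ≈ 77.08°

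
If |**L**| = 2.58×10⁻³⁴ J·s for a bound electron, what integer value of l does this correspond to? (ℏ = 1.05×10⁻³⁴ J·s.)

l = 2

|L|/ℏ = (2.58×10⁻³⁴)/(1.05×10⁻³⁴) ≈ 2.457.
Set l(l+1) = 6.04; the integer solution is l = 2.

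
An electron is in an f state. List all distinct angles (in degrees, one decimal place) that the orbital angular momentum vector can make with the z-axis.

An f state has l = 3.
|L|² = l(l+1)ℏ² = 12ℏ², so |L| = 2√3 ℏ.
cos θ = m_l/√12 for each m_l ∈ {-3, -2, -1, 0, 1, 2, 3}.

θ ∈ {30.0°, 54.7°, 73.2°, 90.0°, 106.8°, 125.3°, 150.0°}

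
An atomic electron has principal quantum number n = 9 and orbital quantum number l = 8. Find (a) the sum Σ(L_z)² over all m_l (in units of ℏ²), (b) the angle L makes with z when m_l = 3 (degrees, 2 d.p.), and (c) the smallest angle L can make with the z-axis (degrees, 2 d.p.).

Σ(L_z)² = 408 ℏ²; θ(m_l=3) ≈ 69.30°; θ_min ≈ 19.47°

Σ m_l² = 408, so Σ(L_z)² = 408 ℏ².
For m_l = 3: cos θ = 3/√72, θ ≈ 69.30°.
cos θ_min = 8/√72, so θ_min ≈ 19.47°.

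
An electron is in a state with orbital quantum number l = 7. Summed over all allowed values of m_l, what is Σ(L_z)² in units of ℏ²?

Σ(L_z)² = 280 ℏ²

The allowed m_l values are -7, -6, -5, -4, -3, -2, -1, 0, 1, 2, 3, 4, 5, 6, 7.
Summing m² from −7 to 7: Σ m_l² = 280.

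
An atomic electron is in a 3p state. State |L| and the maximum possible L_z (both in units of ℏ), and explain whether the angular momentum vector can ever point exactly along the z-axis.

3p means n = 3, l = 1.
|L| = √2 ℏ ≈ 1.4142ℏ, while L_z,max = lℏ = 1ℏ.
Since |L| > L_z,max, the vector can never point exactly along z; the closest it comes is θ_min = arccos(1/√2) ≈ 45.0°.

No: L_z,max = 1ℏ < |L| = √2 ℏ ≈ 1.414ℏ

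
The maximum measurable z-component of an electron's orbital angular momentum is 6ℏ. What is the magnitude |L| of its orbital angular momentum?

|L| = √42 ℏ ≈ 6.481ℏ

Since max m_l = l, l = 6.
Then |L| = ℏ√(6·7) = √42 ℏ.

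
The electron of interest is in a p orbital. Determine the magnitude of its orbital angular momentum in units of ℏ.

|L| = √2 ℏ ≈ 1.414ℏ

For a p orbital, l = 1.
|L| = ℏ√(l(l+1)) = ℏ√(1·2) = √2 ℏ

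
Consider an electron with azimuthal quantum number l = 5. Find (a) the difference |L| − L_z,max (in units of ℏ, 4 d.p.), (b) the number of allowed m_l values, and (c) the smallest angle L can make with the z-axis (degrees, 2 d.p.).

|L| − L_z,max = (√30 − 5)ℏ ≈ 0.4772ℏ.
There are 2l+1 = 11 values of m_l.
cos θ_min = 5/√30, so θ_min ≈ 24.09°.

|L|−L_z,max ≈ 0.4772ℏ; 11 values; θ_min ≈ 24.09°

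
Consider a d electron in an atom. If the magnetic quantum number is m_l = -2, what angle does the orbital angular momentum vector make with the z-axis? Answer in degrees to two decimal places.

θ ≈ 144.74°

D corresponds to l = 2.
|L| = √(l(l+1)) ℏ = √6 ℏ.
L_z = m_l ℏ = −2ℏ.
cos θ = L_z/|L| = -2/√6, so θ ≈ 144.74°.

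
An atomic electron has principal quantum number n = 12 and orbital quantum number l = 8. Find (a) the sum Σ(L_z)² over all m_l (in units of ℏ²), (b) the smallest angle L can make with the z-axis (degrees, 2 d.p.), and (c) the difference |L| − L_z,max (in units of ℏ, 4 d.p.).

Σ(L_z)² = 408 ℏ²; θ_min ≈ 19.47°; |L|−L_z,max ≈ 0.4853ℏ

Σ m_l² = 408, so Σ(L_z)² = 408 ℏ².
cos θ_min = 8/√72, so θ_min ≈ 19.47°.
|L| − L_z,max = (6√2 − 8)ℏ ≈ 0.4853ℏ.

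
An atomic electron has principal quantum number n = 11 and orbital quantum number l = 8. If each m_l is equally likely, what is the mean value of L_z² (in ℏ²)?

⟨L_z²⟩ = 24 ℏ²

m_l ∈ {-8, -7, -6, -5, -4, -3, -2, -1, 0, 1, 2, 3, 4, 5, 6, 7, 8}.
⟨L_z²⟩ = ℏ²·(Σ m_l²)/(2l+1) = ℏ²·408/17 = 24ℏ².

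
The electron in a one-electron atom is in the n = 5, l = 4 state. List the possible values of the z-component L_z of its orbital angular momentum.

L_z = m_l ℏ with m_l ranging from −l to +l in integer steps.
For l = 4: m_l ∈ {-4, -3, -2, -1, 0, 1, 2, 3, 4}.

L_z ∈ {−4ℏ, −3ℏ, −2ℏ, −ℏ, 0, ℏ, 2ℏ, 3ℏ, 4ℏ}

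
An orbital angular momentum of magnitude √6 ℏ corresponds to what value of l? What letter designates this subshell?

(|L|/ℏ)² = l(l+1) = 6.
Solving: l = 2.

l = 2 (d orbital)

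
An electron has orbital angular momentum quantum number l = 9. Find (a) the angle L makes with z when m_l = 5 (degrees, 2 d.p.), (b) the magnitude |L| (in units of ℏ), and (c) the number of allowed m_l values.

θ(m_l=5) ≈ 58.19°; |L| = 3√10 ℏ ≈ 9.487ℏ; 19 values

For m_l = 5: cos θ = 5/√90, θ ≈ 58.19°.
|L| = ℏ√(9·10) = 3√10 ℏ ≈ 9.487ℏ.
There are 2l+1 = 19 values of m_l.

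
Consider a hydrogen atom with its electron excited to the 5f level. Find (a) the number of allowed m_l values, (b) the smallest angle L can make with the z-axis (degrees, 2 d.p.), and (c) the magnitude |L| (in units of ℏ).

7 values; θ_min ≈ 30.00°; |L| = 2√3 ℏ ≈ 3.464ℏ

The 5f level has l = 3.
There are 2l+1 = 7 values of m_l.
cos θ_min = 3/√12, so θ_min ≈ 30.00°.
|L| = ℏ√(3·4) = 2√3 ℏ ≈ 3.464ℏ.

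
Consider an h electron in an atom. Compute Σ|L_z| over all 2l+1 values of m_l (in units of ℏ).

The letter h corresponds to l = 5.
The allowed m_l values are -5, -4, -3, -2, -1, 0, 1, 2, 3, 4, 5.
Σ|m_l| = 2·5(5+1)/2 = 30.

Σ|L_z| = 30 ℏ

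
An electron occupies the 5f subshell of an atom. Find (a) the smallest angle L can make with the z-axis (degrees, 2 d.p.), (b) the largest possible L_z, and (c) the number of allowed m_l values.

5f means n = 5, l = 3.
cos θ_min = 3/√12, so θ_min ≈ 30.00°.
L_z,max = lℏ = 3ℏ.
There are 2l+1 = 7 values of m_l.

θ_min ≈ 30.00°; L_z,max = 3ℏ; 7 values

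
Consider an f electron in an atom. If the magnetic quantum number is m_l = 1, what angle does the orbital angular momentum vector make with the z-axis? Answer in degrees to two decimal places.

F corresponds to l = 3.
|L| = ℏ√(l(l+1)) = 2√3 ℏ.
L_z = m_l ℏ = 1ℏ.
cos θ = L_z/|L| = 1/√12, so θ ≈ 73.22°.

θ ≈ 73.22°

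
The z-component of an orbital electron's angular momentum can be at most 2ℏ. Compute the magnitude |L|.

|L| = √6 ℏ ≈ 2.449ℏ

L_z,max = lℏ, so l = 2.
Then |L| = ℏ√(2·3) = √6 ℏ.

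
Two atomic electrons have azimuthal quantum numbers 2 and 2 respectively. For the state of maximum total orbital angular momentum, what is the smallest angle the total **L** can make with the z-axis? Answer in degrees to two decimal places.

L runs from |2 − 2| = 0 to 2 + 2 = 4.
Allowed values: L = 0, 1, 2, 3, 4.
The maximum is L = 4, with |L_tot| = ℏ√(4·5) = 2√5 ℏ.
The minimum angle with z is arccos(4/√20) ≈ 26.57°.

θ_min ≈ 26.57°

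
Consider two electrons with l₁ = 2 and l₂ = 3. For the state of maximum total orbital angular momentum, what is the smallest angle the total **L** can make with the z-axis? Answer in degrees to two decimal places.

θ_min ≈ 24.09°

L runs from |2 − 3| = 1 to 2 + 3 = 5.
Allowed values: L = 1, 2, 3, 4, 5.
The maximum is L = 5, with |L_tot| = ℏ√(5·6) = √30 ℏ.
The minimum angle with z is arccos(5/√30) ≈ 24.09°.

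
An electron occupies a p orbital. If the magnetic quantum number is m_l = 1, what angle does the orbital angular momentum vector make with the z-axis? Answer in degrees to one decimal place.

θ ≈ 45.0°

A p state has l = 1.
|L| = √(l(l+1)) ℏ = √2 ℏ.
L_z = m_l ℏ = 1ℏ.
cos θ = L_z/|L| = 1/√2, so θ ≈ 45.0°.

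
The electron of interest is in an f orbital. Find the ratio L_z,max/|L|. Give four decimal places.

L_z,max/|L| = 0.8660

An f state has l = 3.
|L| = 2√3 ℏ ≈ 3.4641ℏ, while L_z,max = lℏ = 3ℏ.
L_z,max/|L| = 3/√12 = 0.8660.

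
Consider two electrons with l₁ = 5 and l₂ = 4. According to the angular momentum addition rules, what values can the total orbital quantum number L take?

L = 1, 2, 3, 4, 5, 6, 7, 8, 9

The total orbital quantum number L ranges from |l₁ − l₂| to l₁ + l₂ in integer steps.
L ∈ {1, 2, 3, 4, 5, 6, 7, 8, 9}.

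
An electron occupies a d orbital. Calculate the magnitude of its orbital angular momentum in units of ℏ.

|L| = √6 ℏ ≈ 2.449ℏ

A d state has l = 2.
|L| = ℏ√(l(l+1)) = ℏ√(2·3) = √6 ℏ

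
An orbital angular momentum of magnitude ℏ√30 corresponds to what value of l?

(|L|/ℏ)² = l(l+1) = 30.
l² + l − 30 = 0 ⇒ l = 5.

l = 5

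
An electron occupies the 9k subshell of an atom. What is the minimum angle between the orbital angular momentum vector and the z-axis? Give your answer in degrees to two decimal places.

θ_min ≈ 20.70°

9k means n = 9, l = 7.
|L|² = l(l+1)ℏ² = 56ℏ², so |L| = 2√14 ℏ.
The smallest angle corresponds to the largest L_z, i.e. m_l = l = 7, giving L_z = 7ℏ.
cos θ_min = 7/√56, so θ_min ≈ 20.70°.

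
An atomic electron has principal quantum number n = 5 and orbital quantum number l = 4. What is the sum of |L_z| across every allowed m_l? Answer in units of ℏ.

Σ|L_z| = 20 ℏ

m_l runs from −4 to 4, i.e. {-4, -3, -2, -1, 0, 1, 2, 3, 4}.
Σ|m_l| = 2(1+2+…+4) = 20.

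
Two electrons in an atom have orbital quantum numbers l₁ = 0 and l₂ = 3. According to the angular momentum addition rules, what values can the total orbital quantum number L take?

L = 3

Angular momentum addition gives L = |l₁ − l₂|, …, l₁ + l₂.
Allowed values: L = 3.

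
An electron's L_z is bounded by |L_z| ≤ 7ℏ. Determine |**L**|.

|L| = 2√14 ℏ ≈ 7.483ℏ

The maximum L_z equals lℏ, giving l = 7.
|L| = √(l(l+1)) ℏ = 2√14 ℏ.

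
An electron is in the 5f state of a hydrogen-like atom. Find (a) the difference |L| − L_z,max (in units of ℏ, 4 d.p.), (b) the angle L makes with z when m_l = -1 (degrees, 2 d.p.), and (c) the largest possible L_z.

5f means n = 5, l = 3.
|L| − L_z,max = (2√3 − 3)ℏ ≈ 0.4641ℏ.
For m_l = -1: cos θ = -1/√12, θ ≈ 106.78°.
L_z,max = lℏ = 3ℏ.

|L|−L_z,max ≈ 0.4641ℏ; θ(m_l=-1) ≈ 106.78°; L_z,max = 3ℏ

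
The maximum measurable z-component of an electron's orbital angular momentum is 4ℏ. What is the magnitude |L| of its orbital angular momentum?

Since max m_l = l, l = 4.
|L| = ℏ√(l(l+1)) = 2√5 ℏ.

|L| = 2√5 ℏ ≈ 4.472ℏ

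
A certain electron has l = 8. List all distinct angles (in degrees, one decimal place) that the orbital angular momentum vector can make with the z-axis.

θ ∈ {19.5°, 34.4°, 45.0°, 53.9°, 61.9°, 69.3°, 76.4°, 83.2°, 90.0°, 96.8°, 103.6°, 110.7°, 118.1°, 126.1°, 135.0°, 145.6°, 160.5°}

|L| = √(l(l+1)) ℏ = 6√2 ℏ.
cos θ = m_l/√72 for each m_l ∈ {-8, -7, -6, -5, -4, -3, -2, -1, 0, 1, 2, 3, 4, 5, 6, 7, 8}.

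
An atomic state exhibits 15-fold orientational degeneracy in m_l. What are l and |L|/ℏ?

l = 7, |L| = 2√14 ℏ ≈ 7.483ℏ

15 = 2l + 1, so l = (15−1)/2 = 7.
|L| = ℏ√(l(l+1)) = ℏ√(7·8) = 2√14 ℏ.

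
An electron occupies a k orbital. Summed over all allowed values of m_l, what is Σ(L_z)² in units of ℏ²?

For a k orbital, l = 7.
The allowed m_l values are -7, -6, -5, -4, -3, -2, -1, 0, 1, 2, 3, 4, 5, 6, 7.
Summing m² from −7 to 7: Σ m_l² = 280.

Σ(L_z)² = 280 ℏ²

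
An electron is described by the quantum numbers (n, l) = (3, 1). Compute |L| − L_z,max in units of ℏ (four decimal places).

|L| = √2 ℏ ≈ 1.4142ℏ, while L_z,max = lℏ = 1ℏ.
The difference is (√2 − 1)ℏ ≈ 0.4142ℏ.

|L| − L_z,max ≈ 0.4142ℏ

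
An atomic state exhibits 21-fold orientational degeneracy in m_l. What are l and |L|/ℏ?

2l + 1 = 21 ⇒ l = 10.
|L| = ℏ√(l(l+1)) = ℏ√(10·11) = √110 ℏ.

l = 10, |L| = √110 ℏ ≈ 10.488ℏ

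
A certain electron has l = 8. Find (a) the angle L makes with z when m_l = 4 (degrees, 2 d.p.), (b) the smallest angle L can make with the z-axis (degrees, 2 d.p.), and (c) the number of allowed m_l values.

θ(m_l=4) ≈ 61.87°; θ_min ≈ 19.47°; 17 values

For m_l = 4: cos θ = 4/√72, θ ≈ 61.87°.
cos θ_min = 8/√72, so θ_min ≈ 19.47°.
There are 2l+1 = 17 values of m_l.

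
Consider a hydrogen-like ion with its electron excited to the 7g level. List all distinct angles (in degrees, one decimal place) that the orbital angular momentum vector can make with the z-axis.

The 7g level has l = 4.
|L| = ℏ√(l(l+1)) = 2√5 ℏ.
cos θ = m_l/√20 for each m_l ∈ {-4, -3, -2, -1, 0, 1, 2, 3, 4}.

θ ∈ {26.6°, 47.9°, 63.4°, 77.1°, 90.0°, 102.9°, 116.6°, 132.1°, 153.4°}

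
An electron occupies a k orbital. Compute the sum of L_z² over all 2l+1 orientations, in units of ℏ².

A k state has l = 7.
m_l ∈ {-7, -6, -5, -4, -3, -2, -1, 0, 1, 2, 3, 4, 5, 6, 7}.
Σ m_l² = 2·(1 + 4 + 9 + 16 + 25 + 36 + 49) = 280.

Σ(L_z)² = 280 ℏ²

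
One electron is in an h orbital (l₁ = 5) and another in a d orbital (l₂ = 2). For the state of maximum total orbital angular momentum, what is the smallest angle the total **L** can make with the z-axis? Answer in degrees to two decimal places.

L runs from |5 − 2| = 3 to 5 + 2 = 7.
So L can be 3, 4, 5, 6, 7.
The maximum is L = 7, with |L_tot| = ℏ√(7·8) = 2√14 ℏ.
The minimum angle with z is arccos(7/√56) ≈ 20.70°.

θ_min ≈ 20.70°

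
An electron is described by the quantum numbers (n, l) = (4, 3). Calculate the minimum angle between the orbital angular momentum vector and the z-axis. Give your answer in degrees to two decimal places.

θ_min ≈ 30.00°

|L| = √(l(l+1)) ℏ = 2√3 ℏ.
The smallest angle corresponds to the largest L_z, i.e. m_l = l = 3, giving L_z = 3ℏ.
cos θ_min = 3/√12, so θ_min ≈ 30.00°.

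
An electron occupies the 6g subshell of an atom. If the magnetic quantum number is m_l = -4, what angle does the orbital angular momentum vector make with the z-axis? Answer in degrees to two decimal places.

For 6g, l = 4.
|L| = ℏ√(l(l+1)) = 2√5 ℏ.
L_z = m_l ℏ = −4ℏ.
cos θ = L_z/|L| = -4/√20, so θ ≈ 153.43°.

θ ≈ 153.43°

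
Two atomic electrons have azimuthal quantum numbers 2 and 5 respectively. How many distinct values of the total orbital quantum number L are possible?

L runs from |2 − 5| = 3 to 2 + 5 = 7.
Allowed values: L = 3, 4, 5, 6, 7.
That is 5 values.

5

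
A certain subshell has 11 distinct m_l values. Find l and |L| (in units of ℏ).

l = 5, |L| = √30 ℏ ≈ 5.477ℏ

Since there are 2l+1 = 11 values of m_l, l = 5.
Then |L| = √(l(l+1)) ℏ = √30 ℏ.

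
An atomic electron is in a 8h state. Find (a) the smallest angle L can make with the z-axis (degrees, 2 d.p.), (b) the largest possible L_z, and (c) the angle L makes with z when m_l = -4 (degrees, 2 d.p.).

θ_min ≈ 24.09°; L_z,max = 5ℏ; θ(m_l=-4) ≈ 136.91°

The 8h subshell has l = 5.
cos θ_min = 5/√30, so θ_min ≈ 24.09°.
L_z,max = lℏ = 5ℏ.
For m_l = -4: cos θ = -4/√30, θ ≈ 136.91°.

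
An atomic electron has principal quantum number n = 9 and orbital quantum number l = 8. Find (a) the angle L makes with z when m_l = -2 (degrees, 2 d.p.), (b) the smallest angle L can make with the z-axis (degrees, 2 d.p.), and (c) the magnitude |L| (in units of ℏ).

θ(m_l=-2) ≈ 103.63°; θ_min ≈ 19.47°; |L| = 6√2 ℏ ≈ 8.485ℏ

For m_l = -2: cos θ = -2/√72, θ ≈ 103.63°.
cos θ_min = 8/√72, so θ_min ≈ 19.47°.
|L| = ℏ√(8·9) = 6√2 ℏ ≈ 8.485ℏ.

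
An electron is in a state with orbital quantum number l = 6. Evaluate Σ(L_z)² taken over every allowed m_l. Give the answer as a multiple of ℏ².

Σ(L_z)² = 182 ℏ²

The allowed m_l values are -6, -5, -4, -3, -2, -1, 0, 1, 2, 3, 4, 5, 6.
Σ m_l² = l(l+1)(2l+1)/3 = 6·7·13/3 = 182.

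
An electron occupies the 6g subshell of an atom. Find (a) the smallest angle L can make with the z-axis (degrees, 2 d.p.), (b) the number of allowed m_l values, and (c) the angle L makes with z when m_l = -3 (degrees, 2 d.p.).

For 6g, l = 4.
cos θ_min = 4/√20, so θ_min ≈ 26.57°.
There are 2l+1 = 9 values of m_l.
For m_l = -3: cos θ = -3/√20, θ ≈ 132.13°.

θ_min ≈ 26.57°; 9 values; θ(m_l=-3) ≈ 132.13°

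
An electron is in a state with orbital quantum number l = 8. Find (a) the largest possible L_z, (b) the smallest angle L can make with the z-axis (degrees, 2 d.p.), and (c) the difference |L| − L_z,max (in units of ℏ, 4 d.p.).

L_z,max = 8ℏ; θ_min ≈ 19.47°; |L|−L_z,max ≈ 0.4853ℏ

L_z,max = lℏ = 8ℏ.
cos θ_min = 8/√72, so θ_min ≈ 19.47°.
|L| − L_z,max = (6√2 − 8)ℏ ≈ 0.4853ℏ.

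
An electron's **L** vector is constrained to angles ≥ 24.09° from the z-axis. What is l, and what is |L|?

cos²θ_min = l/(l+1) = 0.8334.
Solving: l = 5.
Then |L| = ℏ√(5·6) = √30 ℏ.

l = 5, |L| = √30 ℏ ≈ 5.477ℏ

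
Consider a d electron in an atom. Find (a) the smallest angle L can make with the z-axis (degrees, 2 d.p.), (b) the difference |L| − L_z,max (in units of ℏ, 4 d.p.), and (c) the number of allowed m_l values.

The letter d corresponds to l = 2.
cos θ_min = 2/√6, so θ_min ≈ 35.26°.
|L| − L_z,max = (√6 − 2)ℏ ≈ 0.4495ℏ.
There are 2l+1 = 5 values of m_l.

θ_min ≈ 35.26°; |L|−L_z,max ≈ 0.4495ℏ; 5 values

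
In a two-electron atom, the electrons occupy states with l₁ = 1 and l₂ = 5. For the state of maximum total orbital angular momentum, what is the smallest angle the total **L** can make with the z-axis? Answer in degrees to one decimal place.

θ_min ≈ 22.2°

The total orbital quantum number L ranges from |l₁ − l₂| to l₁ + l₂ in integer steps.
L ∈ {4, 5, 6}.
The maximum is L = 6, with |L_tot| = ℏ√(6·7) = √42 ℏ.
The minimum angle with z is arccos(6/√42) ≈ 22.2°.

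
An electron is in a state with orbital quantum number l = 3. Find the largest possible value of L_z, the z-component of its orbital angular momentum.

L_z = m_l ℏ with m_l ∈ {−3, …, 3}; the maximum is m_l = 3.

L_z,max = 3ℏ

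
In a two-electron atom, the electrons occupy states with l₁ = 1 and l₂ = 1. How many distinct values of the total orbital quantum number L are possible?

3

The total orbital quantum number L ranges from |l₁ − l₂| to l₁ + l₂ in integer steps.
So L can be 0, 1, 2.
That is 3 values.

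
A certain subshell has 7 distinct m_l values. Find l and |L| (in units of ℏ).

l = 3, |L| = 2√3 ℏ ≈ 3.464ℏ

Since there are 2l+1 = 7 values of m_l, l = 3.
|L| = ℏ√(l(l+1)) = ℏ√(3·4) = 2√3 ℏ.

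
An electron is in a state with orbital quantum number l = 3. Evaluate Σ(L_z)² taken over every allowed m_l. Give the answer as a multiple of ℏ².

Σ(L_z)² = 28 ℏ²

m_l ∈ {-3, -2, -1, 0, 1, 2, 3}.
Σ m_l² = l(l+1)(2l+1)/3 = 3·4·7/3 = 28.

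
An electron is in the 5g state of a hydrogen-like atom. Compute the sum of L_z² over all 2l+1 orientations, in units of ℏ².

The 5g subshell has l = 4.
m_l ∈ {-4, -3, -2, -1, 0, 1, 2, 3, 4}.
Summing m² from −4 to 4: Σ m_l² = 60.

Σ(L_z)² = 60 ℏ²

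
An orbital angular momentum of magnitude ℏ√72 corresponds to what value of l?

|L| = ℏ√(l(l+1)), so l(l+1) = 72.
l² + l − 72 = 0 ⇒ l = 8.

l = 8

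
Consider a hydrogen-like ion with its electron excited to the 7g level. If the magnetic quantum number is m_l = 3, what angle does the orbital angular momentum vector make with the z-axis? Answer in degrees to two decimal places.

The 7g level has l = 4.
|L|² = l(l+1)ℏ² = 20ℏ², so |L| = 2√5 ℏ.
L_z = m_l ℏ = 3ℏ.
cos θ = L_z/|L| = 3/√20, so θ ≈ 47.87°.

θ ≈ 47.87°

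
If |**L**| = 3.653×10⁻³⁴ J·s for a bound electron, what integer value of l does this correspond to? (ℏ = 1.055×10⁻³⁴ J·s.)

Dividing by ℏ: |L|/ℏ ≈ 3.463.
l(l+1) ≈ 3.463² ≈ 11.99, so l = 3.

l = 3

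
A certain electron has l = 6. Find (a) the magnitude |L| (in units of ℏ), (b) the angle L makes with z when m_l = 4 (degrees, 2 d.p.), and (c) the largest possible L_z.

|L| = ℏ√(6·7) = √42 ℏ ≈ 6.481ℏ.
For m_l = 4: cos θ = 4/√42, θ ≈ 51.89°.
L_z,max = lℏ = 6ℏ.

|L| = √42 ℏ ≈ 6.481ℏ; θ(m_l=4) ≈ 51.89°; L_z,max = 6ℏ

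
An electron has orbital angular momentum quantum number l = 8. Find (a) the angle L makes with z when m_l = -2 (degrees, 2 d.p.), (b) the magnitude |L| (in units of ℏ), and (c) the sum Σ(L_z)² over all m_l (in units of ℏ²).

For m_l = -2: cos θ = -2/√72, θ ≈ 103.63°.
|L| = ℏ√(8·9) = 6√2 ℏ ≈ 8.485ℏ.
Σ m_l² = 408, so Σ(L_z)² = 408 ℏ².

θ(m_l=-2) ≈ 103.63°; |L| = 6√2 ℏ ≈ 8.485ℏ; Σ(L_z)² = 408 ℏ²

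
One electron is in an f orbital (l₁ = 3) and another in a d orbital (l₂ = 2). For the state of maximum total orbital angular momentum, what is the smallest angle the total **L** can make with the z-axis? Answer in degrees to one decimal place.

The total orbital quantum number L ranges from |l₁ − l₂| to l₁ + l₂ in integer steps.
Allowed values: L = 1, 2, 3, 4, 5.
The maximum is L = 5, with |L_tot| = ℏ√(5·6) = √30 ℏ.
The minimum angle with z is arccos(5/√30) ≈ 24.1°.

θ_min ≈ 24.1°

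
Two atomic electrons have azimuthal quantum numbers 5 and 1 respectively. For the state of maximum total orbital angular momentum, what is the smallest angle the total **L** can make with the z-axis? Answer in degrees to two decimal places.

The total orbital quantum number L ranges from |l₁ − l₂| to l₁ + l₂ in integer steps.
So L can be 4, 5, 6.
The maximum is L = 6, with |L_tot| = ℏ√(6·7) = √42 ℏ.
The minimum angle with z is arccos(6/√42) ≈ 22.21°.

θ_min ≈ 22.21°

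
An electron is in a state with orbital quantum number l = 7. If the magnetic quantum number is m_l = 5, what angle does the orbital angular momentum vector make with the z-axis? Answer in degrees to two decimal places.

θ ≈ 48.08°

|L| = √(l(l+1)) ℏ = 2√14 ℏ.
L_z = m_l ℏ = 5ℏ.
cos θ = L_z/|L| = 5/√56, so θ ≈ 48.08°.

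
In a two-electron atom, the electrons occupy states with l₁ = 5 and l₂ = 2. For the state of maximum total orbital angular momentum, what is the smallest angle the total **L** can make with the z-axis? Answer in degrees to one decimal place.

θ_min ≈ 20.7°

Angular momentum addition gives L = |l₁ − l₂|, …, l₁ + l₂.
L ∈ {3, 4, 5, 6, 7}.
The maximum is L = 7, with |L_tot| = ℏ√(7·8) = 2√14 ℏ.
The minimum angle with z is arccos(7/√56) ≈ 20.7°.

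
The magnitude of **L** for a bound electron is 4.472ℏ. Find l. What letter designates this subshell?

l = 4 (g orbital)

|L| = ℏ√(l(l+1)), so l(l+1) = 20.
l² + l − 20 = 0 ⇒ l = 4.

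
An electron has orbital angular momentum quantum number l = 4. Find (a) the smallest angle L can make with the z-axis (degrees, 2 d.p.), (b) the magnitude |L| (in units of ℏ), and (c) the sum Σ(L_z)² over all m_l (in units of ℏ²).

cos θ_min = 4/√20, so θ_min ≈ 26.57°.
|L| = ℏ√(4·5) = 2√5 ℏ ≈ 4.472ℏ.
Σ m_l² = 60, so Σ(L_z)² = 60 ℏ².

θ_min ≈ 26.57°; |L| = 2√5 ℏ ≈ 4.472ℏ; Σ(L_z)² = 60 ℏ²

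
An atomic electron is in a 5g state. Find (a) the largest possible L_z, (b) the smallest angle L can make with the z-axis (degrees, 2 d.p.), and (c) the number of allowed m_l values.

5g means n = 5, l = 4.
L_z,max = lℏ = 4ℏ.
cos θ_min = 4/√20, so θ_min ≈ 26.57°.
There are 2l+1 = 9 values of m_l.

L_z,max = 4ℏ; θ_min ≈ 26.57°; 9 values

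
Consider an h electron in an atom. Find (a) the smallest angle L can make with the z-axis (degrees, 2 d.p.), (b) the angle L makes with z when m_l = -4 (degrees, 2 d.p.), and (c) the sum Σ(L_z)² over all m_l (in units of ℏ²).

θ_min ≈ 24.09°; θ(m_l=-4) ≈ 136.91°; Σ(L_z)² = 110 ℏ²

The letter h corresponds to l = 5.
cos θ_min = 5/√30, so θ_min ≈ 24.09°.
For m_l = -4: cos θ = -4/√30, θ ≈ 136.91°.
Σ m_l² = 110, so Σ(L_z)² = 110 ℏ².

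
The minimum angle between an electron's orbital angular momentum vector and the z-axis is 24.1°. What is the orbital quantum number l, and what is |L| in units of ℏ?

cos θ_min = l/√(l(l+1)) = √(l/(l+1)), so l/(l+1) = cos²(24.1°) = 0.8333.
Solving: l = 5.
Then |L| = ℏ√(5·6) = √30 ℏ.

l = 5, |L| = √30 ℏ ≈ 5.477ℏ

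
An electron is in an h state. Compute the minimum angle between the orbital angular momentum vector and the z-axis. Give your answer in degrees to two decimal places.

For an h orbital, l = 5.
|L|² = l(l+1)ℏ² = 30ℏ², so |L| = √30 ℏ.
The smallest angle corresponds to the largest L_z, i.e. m_l = l = 5, giving L_z = 5ℏ.
cos θ_min = 5/√30, so θ_min ≈ 24.09°.

θ_min ≈ 24.09°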